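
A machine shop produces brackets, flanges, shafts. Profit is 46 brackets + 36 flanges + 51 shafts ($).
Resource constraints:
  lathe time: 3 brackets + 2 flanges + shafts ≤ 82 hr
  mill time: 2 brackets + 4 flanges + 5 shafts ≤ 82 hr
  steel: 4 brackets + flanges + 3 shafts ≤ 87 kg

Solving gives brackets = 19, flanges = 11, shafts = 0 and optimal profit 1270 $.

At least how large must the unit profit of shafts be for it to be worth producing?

Check each constraint at x*: lathe time 79/82 (slack 3); mill time 82/82 (tight); steel 87/87 (tight).
Slack constraints have shadow price 0 (complementary slackness).
From A_Bᵀ y = c: 2·y_mill time + 4·y_steel = 46; 4·y_mill time + 1·y_steel = 36.
Solving: y_mill time = 7, y_steel = 8.
shafts enters the basis when its profit ≥ yᵀa₃ = 7·5 + 8·3 = 59.

59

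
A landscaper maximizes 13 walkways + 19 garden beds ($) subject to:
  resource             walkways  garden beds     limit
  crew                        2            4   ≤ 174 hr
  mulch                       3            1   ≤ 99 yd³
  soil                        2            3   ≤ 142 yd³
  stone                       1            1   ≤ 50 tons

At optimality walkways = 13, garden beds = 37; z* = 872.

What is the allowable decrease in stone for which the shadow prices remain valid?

Binding constraints: crew, stone. The basis is B = [[2,4],[1,1]] with det -2.
Per unit decrease in stone, x* moves by d = (-2, 1).
The basis stays optimal until walkways reaches 0; allowable decrease = 6.5 tons.

6.5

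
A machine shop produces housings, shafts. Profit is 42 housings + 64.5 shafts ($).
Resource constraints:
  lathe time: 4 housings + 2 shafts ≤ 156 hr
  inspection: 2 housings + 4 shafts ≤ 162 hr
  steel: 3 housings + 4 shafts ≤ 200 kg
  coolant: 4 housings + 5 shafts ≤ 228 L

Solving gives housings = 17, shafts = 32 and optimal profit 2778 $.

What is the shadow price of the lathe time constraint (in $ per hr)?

0

At the optimum: lathe time uses 132 of 156 (slack = 24); inspection uses 162 of 162 (binding); steel uses 179 of 200 (slack = 21); coolant uses 228 of 228 (binding).
By complementary slackness, y = 0 for the non-binding constraints.
Dual feasibility on the basic columns requires 2·y_inspection + 4·y_coolant = 42, 4·y_inspection + 5·y_coolant = 64.5.
Solving: y_inspection = 8, y_coolant = 6.5.
Shadow price of lathe time = 0.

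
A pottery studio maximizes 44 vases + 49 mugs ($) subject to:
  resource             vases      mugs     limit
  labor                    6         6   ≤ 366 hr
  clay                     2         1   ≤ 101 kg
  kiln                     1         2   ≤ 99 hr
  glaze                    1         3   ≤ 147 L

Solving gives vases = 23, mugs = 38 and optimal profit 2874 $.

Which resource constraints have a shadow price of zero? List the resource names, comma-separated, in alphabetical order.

clay, glaze

labor: 366/366 (binding)
clay: 84/101 (slack 17)
kiln: 99/99 (binding)
glaze: 137/147 (slack 10)
By complementary slackness, a constraint with positive slack has shadow price 0 → clay, glaze.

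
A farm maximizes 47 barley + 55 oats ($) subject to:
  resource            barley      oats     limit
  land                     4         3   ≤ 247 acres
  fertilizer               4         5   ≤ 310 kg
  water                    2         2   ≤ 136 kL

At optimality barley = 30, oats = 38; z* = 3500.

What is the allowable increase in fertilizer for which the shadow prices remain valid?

30

Binding constraints: fertilizer, water. The basis is B = [[4,5],[2,2]] with det -2.
Per unit increase in fertilizer, x* moves by d = (-1, 1).
The basis stays optimal until barley reaches 0; allowable increase = 30 kg.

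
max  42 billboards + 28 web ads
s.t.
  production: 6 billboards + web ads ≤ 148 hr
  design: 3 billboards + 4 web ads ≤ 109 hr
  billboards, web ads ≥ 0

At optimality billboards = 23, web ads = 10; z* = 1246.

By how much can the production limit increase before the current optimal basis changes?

70

Binding constraints: production, design. The basis is B = [[6,1],[3,4]] with det 21.
Per unit increase in production, x* moves by d = (0.1905, -0.1429).
The basis stays optimal until web ads reaches 0; allowable increase = 70 hr.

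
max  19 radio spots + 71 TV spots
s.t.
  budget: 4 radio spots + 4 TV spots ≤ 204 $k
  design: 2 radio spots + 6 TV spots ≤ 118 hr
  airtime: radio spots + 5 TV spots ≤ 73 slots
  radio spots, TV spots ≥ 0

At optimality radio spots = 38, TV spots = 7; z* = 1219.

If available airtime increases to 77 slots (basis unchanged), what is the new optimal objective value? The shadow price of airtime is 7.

Δb = 4, so new z* = 1219 + (7)·(4) = 1219 + 28 = 1247.

1247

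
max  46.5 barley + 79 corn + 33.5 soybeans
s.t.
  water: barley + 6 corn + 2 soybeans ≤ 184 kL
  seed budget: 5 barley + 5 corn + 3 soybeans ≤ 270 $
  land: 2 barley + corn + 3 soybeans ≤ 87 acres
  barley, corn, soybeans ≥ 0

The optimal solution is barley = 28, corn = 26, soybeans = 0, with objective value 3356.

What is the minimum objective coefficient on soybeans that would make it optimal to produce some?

37

At the optimum: water uses 184 of 184 (binding); seed budget uses 270 of 270 (binding); land uses 82 of 87 (slack = 5).
Since land is not tight, its dual is 0.
From A_Bᵀ y = c: 1·y_water + 5·y_seed budget = 46.5; 6·y_water + 5·y_seed budget = 79.
Solving: y_water = 6.5, y_seed budget = 8.
soybeans enters the basis when its profit ≥ yᵀa₃ = 6.5·2 + 8·3 = 37.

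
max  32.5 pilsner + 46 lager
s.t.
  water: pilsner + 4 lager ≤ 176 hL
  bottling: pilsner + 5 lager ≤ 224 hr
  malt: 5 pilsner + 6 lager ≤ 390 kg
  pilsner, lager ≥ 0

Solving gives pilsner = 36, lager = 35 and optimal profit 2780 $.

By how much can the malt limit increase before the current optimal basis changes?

490

Binding constraints: water, malt. The basis is B = [[1,4],[5,6]] with det -14.
Per unit increase in malt, x* moves by d = (0.2857, -0.0714).
The basis stays optimal until lager reaches 0; allowable increase = 490 kg.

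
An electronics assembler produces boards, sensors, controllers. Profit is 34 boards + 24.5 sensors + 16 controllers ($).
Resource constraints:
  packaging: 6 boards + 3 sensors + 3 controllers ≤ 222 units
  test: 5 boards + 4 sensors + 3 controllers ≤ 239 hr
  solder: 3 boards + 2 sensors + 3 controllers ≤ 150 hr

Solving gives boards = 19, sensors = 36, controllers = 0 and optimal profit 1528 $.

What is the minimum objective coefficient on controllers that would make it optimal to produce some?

Check each constraint at x*: packaging 222/222 (tight); test 239/239 (tight); solder 129/150 (slack 21).
By complementary slackness, y = 0 for the non-binding constraint.
The binding rows give the dual system: 6·y_packaging + 5·y_test = 34 and 3·y_packaging + 4·y_test = 24.5.
→ y_packaging = 1.5 and y_test = 5.
controllers enters the basis when its profit ≥ yᵀa₃ = 1.5·3 + 5·3 = 19.5.

19.5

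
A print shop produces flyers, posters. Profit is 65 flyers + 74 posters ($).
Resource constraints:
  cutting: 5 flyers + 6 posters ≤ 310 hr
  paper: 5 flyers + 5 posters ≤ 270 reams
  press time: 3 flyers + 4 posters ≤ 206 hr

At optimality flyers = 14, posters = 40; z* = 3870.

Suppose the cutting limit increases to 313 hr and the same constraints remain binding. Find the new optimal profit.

3897

At the optimum: cutting uses 310 of 310 (binding); paper uses 270 of 270 (binding); press time uses 202 of 206 (slack = 4).
Since press time is not tight, its dual is 0.
Dual feasibility on the basic columns requires 5·y_cutting + 5·y_paper = 65, 6·y_cutting + 5·y_paper = 74.
→ y_cutting = 9 and y_paper = 4.
Δz = y_cutting·Δb = 9 × (3) = 27, so new z* = 3870 + 27 = 3897.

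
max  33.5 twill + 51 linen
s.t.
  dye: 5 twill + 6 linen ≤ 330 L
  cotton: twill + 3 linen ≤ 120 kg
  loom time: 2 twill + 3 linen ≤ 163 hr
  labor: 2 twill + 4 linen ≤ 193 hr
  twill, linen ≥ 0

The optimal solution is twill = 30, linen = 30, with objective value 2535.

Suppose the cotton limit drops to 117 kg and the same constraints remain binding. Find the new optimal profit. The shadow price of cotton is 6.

2517

Δb = -3, so new z* = 2535 + (6)·(-3) = 2535 − 18 = 2517.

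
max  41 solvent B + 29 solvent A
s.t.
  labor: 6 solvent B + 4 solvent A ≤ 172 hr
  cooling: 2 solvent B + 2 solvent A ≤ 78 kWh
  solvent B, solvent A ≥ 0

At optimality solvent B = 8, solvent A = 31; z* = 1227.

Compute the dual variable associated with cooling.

2.5

Both labor and cooling are binding at x*.
Dual feasibility on the basic columns requires 6·y_labor + 2·y_cooling = 41, 4·y_labor + 2·y_cooling = 29.
This yields shadow prices y_labor = 6, y_cooling = 2.5.
Shadow price of cooling = 2.5.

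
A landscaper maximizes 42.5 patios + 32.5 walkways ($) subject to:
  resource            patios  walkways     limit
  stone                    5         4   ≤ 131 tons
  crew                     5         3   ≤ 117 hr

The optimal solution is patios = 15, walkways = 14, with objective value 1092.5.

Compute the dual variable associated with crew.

1.5

At the optimum: stone uses 131 of 131 (binding); crew uses 117 of 117 (binding).
Dual feasibility on the basic columns requires 5·y_stone + 5·y_crew = 42.5, 4·y_stone + 3·y_crew = 32.5.
This yields shadow prices y_stone = 7, y_crew = 1.5.
Shadow price of crew = 1.5.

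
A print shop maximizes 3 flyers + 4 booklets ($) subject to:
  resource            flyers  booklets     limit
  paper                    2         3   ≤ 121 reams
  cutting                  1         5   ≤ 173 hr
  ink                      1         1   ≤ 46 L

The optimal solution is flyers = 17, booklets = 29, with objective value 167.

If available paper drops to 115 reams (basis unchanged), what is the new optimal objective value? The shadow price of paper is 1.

161

Δb = -6, so new z* = 167 + (1)·(-6) = 167 − 6 = 161.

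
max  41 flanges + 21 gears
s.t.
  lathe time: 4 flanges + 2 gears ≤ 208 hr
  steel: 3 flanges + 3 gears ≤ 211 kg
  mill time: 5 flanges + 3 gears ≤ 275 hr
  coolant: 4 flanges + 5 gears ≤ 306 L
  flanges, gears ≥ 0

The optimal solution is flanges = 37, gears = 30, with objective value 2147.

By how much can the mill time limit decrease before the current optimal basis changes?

15

Binding constraints: lathe time, mill time. The basis is B = [[4,2],[5,3]] with det 2.
Per unit decrease in mill time, x* moves by d = (1, -2).
The basis stays optimal until gears reaches 0; allowable decrease = 15 hr.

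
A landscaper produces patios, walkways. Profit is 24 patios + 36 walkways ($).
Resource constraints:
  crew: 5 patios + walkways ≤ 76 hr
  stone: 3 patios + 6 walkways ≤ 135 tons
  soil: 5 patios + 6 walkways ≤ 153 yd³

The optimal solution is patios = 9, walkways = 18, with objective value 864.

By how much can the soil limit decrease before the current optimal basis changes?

18

Binding constraints: stone, soil. The basis is B = [[3,6],[5,6]] with det -12.
Per unit decrease in soil, x* moves by d = (-0.5, 0.25).
The basis stays optimal until patios reaches 0; allowable decrease = 18 yd³.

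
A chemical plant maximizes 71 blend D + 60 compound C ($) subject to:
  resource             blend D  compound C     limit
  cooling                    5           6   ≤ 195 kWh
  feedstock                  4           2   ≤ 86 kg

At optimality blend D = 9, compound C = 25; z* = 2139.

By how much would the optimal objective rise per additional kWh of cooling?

7

At the optimum: cooling uses 195 of 195 (binding); feedstock uses 86 of 86 (binding).
Dual feasibility on the basic columns requires 5·y_cooling + 4·y_feedstock = 71, 6·y_cooling + 2·y_feedstock = 60.
→ y_cooling = 7 and y_feedstock = 9.
Shadow price of cooling = 7.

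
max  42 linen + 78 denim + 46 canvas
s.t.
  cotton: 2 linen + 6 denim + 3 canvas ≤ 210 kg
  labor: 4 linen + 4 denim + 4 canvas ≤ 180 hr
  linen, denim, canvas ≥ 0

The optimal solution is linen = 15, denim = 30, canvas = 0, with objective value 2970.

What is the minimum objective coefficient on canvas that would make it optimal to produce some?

At the optimum: cotton uses 210 of 210 (binding); labor uses 180 of 180 (binding).
Dual feasibility on the basic columns requires 2·y_cotton + 4·y_labor = 42, 6·y_cotton + 4·y_labor = 78.
This yields shadow prices y_cotton = 9, y_labor = 6.
canvas enters the basis when its profit ≥ yᵀa₃ = 9·3 + 6·4 = 51.

51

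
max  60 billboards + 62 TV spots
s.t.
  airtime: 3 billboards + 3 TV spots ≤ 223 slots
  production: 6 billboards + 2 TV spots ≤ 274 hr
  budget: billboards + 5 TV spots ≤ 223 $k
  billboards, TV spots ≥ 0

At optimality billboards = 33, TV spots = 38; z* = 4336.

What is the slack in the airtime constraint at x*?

airtime used = 3·33 + 3·38 = 213; slack = 223 − 213 = 10.

10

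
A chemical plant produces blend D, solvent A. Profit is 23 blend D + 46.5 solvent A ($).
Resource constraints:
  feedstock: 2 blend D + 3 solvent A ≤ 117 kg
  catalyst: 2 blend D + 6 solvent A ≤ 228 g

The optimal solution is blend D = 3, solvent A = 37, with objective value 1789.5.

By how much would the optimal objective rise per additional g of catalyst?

At the optimum: feedstock uses 117 of 117 (binding); catalyst uses 228 of 228 (binding).
The binding rows give the dual system: 2·y_feedstock + 2·y_catalyst = 23 and 3·y_feedstock + 6·y_catalyst = 46.5.
→ y_feedstock = 7.5 and y_catalyst = 4.
Shadow price of catalyst = 4.

4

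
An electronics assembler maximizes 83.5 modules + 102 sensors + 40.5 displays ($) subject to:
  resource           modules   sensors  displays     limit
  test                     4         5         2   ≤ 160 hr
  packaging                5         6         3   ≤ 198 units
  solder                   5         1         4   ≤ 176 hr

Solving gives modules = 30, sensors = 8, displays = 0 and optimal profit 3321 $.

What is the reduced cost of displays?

Binding: test and packaging. Non-binding: solder (18 unused).
By complementary slackness, y = 0 for the non-binding constraint.
From A_Bᵀ y = c: 4·y_test + 5·y_packaging = 83.5; 5·y_test + 6·y_packaging = 102.
This yields shadow prices y_test = 9, y_packaging = 9.5.
Reduced cost of displays: c₃ − yᵀa₃ = 40.5 − (9·2 + 9.5·3) = 40.5 − 46.5 = -6.

-6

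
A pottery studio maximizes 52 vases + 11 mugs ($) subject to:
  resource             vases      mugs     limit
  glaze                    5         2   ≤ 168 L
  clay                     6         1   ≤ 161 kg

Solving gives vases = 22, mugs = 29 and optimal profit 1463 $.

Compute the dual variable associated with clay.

Check each constraint at x*: glaze 168/168 (tight); clay 161/161 (tight).
From A_Bᵀ y = c: 5·y_glaze + 6·y_clay = 52; 2·y_glaze + 1·y_clay = 11.
This yields shadow prices y_glaze = 2, y_clay = 7.
Shadow price of clay = 7.

7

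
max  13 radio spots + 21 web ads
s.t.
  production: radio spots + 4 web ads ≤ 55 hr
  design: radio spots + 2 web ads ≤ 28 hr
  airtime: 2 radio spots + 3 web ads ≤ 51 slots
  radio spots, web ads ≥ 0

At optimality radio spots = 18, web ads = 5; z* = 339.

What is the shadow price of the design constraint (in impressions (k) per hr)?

Check each constraint at x*: production 38/55 (slack 17); design 28/28 (tight); airtime 51/51 (tight).
By complementary slackness, y = 0 for the non-binding constraint.
From A_Bᵀ y = c: 1·y_design + 2·y_airtime = 13; 2·y_design + 3·y_airtime = 21.
This yields shadow prices y_design = 3, y_airtime = 5.
Shadow price of design = 3.

3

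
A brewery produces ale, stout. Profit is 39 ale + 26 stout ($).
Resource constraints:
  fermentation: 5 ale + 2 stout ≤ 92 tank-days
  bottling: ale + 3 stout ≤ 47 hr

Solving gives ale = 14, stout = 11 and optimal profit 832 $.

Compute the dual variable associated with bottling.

4

Check each constraint at x*: fermentation 92/92 (tight); bottling 47/47 (tight).
Dual feasibility on the basic columns requires 5·y_fermentation + 1·y_bottling = 39, 2·y_fermentation + 3·y_bottling = 26.
Solving: y_fermentation = 7, y_bottling = 4.
Shadow price of bottling = 4.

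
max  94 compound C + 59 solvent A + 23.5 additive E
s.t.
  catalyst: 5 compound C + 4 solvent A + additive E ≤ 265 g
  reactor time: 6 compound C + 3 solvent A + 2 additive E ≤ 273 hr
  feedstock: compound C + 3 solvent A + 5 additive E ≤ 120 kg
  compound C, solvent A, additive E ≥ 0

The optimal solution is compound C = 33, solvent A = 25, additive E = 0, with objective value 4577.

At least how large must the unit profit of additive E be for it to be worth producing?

Check each constraint at x*: catalyst 265/265 (tight); reactor time 273/273 (tight); feedstock 108/120 (slack 12).
Since feedstock is not tight, its dual is 0.
From A_Bᵀ y = c: 5·y_catalyst + 6·y_reactor time = 94; 4·y_catalyst + 3·y_reactor time = 59.
→ y_catalyst = 8 and y_reactor time = 9.
additive E enters the basis when its profit ≥ yᵀa₃ = 8·1 + 9·2 = 26.

26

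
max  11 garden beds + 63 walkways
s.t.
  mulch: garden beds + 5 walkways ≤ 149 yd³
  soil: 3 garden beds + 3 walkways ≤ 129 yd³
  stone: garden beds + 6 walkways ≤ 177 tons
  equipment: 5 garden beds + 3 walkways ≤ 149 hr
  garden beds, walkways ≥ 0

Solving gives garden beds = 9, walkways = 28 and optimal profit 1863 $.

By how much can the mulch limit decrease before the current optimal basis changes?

1.5

Binding constraints: mulch, stone. The basis is B = [[1,5],[1,6]] with det 1.
Per unit decrease in mulch, x* moves by d = (-6, 1).
The basis stays optimal until garden beds reaches 0; allowable decrease = 1.5 yd³.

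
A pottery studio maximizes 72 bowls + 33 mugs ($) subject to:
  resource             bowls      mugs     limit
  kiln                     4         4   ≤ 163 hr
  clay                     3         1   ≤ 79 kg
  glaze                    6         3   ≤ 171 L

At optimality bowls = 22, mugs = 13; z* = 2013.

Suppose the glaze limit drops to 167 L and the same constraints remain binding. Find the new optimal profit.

Check each constraint at x*: kiln 140/163 (slack 23); clay 79/79 (tight); glaze 171/171 (tight).
Slack constraints have shadow price 0 (complementary slackness).
The binding rows give the dual system: 3·y_clay + 6·y_glaze = 72 and 1·y_clay + 3·y_glaze = 33.
Solving: y_clay = 6, y_glaze = 9.
Δz = y_glaze·Δb = 9 × (-4) = -36, so new z* = 2013 − 36 = 1977.

1977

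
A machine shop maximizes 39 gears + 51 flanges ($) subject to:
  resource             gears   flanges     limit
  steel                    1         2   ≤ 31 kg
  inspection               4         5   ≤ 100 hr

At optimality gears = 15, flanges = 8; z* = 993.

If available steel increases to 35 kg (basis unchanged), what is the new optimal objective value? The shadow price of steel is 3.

Δb = 4, so new z* = 993 + (3)·(4) = 993 + 12 = 1005.

1005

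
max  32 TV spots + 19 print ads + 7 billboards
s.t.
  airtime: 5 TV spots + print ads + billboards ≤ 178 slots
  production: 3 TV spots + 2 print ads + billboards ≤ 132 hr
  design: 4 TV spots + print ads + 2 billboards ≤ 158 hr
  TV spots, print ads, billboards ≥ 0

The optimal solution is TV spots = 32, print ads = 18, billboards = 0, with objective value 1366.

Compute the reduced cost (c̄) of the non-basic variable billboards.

Check each constraint at x*: airtime 178/178 (tight); production 132/132 (tight); design 146/158 (slack 12).
Since design is not tight, its dual is 0.
Dual feasibility on the basic columns requires 5·y_airtime + 3·y_production = 32, 1·y_airtime + 2·y_production = 19.
This yields shadow prices y_airtime = 1, y_production = 9.
Reduced cost of billboards: c₃ − yᵀa₃ = 7 − (1·1 + 9·1) = 7 − 10 = -3.

-3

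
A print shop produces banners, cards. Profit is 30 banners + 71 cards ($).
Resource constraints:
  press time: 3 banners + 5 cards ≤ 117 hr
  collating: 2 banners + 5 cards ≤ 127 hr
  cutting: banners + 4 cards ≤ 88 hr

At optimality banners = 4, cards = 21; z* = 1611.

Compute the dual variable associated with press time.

7

At the optimum: press time uses 117 of 117 (binding); collating uses 113 of 127 (slack = 14); cutting uses 88 of 88 (binding).
By complementary slackness, y = 0 for the non-binding constraint.
From A_Bᵀ y = c: 3·y_press time + 1·y_cutting = 30; 5·y_press time + 4·y_cutting = 71.
Solving: y_press time = 7, y_cutting = 9.
Shadow price of press time = 7.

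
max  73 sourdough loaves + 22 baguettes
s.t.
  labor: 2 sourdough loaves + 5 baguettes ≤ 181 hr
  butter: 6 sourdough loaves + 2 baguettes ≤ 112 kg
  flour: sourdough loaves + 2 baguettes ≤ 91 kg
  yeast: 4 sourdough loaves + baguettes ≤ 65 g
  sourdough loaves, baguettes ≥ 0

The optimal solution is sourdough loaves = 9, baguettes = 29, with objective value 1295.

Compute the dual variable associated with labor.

Binding: butter and yeast. Non-binding: labor (18 unused), flour (24 unused).
Since labor, flour are not tight, their duals are 0.
From A_Bᵀ y = c: 6·y_butter + 4·y_yeast = 73; 2·y_butter + 1·y_yeast = 22.
Solving: y_butter = 7.5, y_yeast = 7.
Shadow price of labor = 0.

0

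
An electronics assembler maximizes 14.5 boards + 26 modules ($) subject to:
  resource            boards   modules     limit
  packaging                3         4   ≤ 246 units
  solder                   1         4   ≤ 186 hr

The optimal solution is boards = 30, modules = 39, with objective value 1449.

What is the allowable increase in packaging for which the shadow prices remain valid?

312

Binding constraints: packaging, solder. The basis is B = [[3,4],[1,4]] with det 8.
Per unit increase in packaging, x* moves by d = (0.5, -0.125).
The basis stays optimal until modules reaches 0; allowable increase = 312 units.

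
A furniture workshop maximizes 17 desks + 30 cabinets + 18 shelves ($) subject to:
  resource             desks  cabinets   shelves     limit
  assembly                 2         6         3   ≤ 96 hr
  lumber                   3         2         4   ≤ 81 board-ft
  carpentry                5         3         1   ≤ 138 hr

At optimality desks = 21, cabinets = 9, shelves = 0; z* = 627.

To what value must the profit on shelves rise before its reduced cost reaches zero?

24

Binding: assembly and lumber. Non-binding: carpentry (6 unused).
Since carpentry is not tight, its dual is 0.
The binding rows give the dual system: 2·y_assembly + 3·y_lumber = 17 and 6·y_assembly + 2·y_lumber = 30.
This yields shadow prices y_assembly = 4, y_lumber = 3.
shelves enters the basis when its profit ≥ yᵀa₃ = 4·3 + 3·4 = 24.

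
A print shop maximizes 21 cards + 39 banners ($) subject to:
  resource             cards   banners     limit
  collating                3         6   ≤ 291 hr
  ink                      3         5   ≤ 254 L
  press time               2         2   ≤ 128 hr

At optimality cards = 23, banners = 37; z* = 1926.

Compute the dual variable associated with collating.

4

Binding: collating and ink. Non-binding: press time (8 unused).
Slack constraints have shadow price 0 (complementary slackness).
From A_Bᵀ y = c: 3·y_collating + 3·y_ink = 21; 6·y_collating + 5·y_ink = 39.
This yields shadow prices y_collating = 4, y_ink = 3.
Shadow price of collating = 4.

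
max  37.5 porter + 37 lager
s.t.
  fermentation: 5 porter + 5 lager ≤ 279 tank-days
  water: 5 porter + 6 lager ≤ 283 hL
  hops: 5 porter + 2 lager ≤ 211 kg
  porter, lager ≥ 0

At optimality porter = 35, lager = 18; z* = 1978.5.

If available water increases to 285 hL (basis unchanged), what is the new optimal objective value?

1989.5

Binding: water and hops. Non-binding: fermentation (14 unused).
By complementary slackness, y = 0 for the non-binding constraint.
From A_Bᵀ y = c: 5·y_water + 5·y_hops = 37.5; 6·y_water + 2·y_hops = 37.
Solving: y_water = 5.5, y_hops = 2.
Δz = y_water·Δb = 5.5 × (2) = 11, so new z* = 1978.5 + 11 = 1989.5.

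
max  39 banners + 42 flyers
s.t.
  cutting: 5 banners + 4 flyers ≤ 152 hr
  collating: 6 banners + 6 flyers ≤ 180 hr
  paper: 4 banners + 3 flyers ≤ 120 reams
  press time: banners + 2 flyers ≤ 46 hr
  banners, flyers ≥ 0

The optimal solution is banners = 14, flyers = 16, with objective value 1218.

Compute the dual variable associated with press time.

3

Check each constraint at x*: cutting 134/152 (slack 18); collating 180/180 (tight); paper 104/120 (slack 16); press time 46/46 (tight).
By complementary slackness, y = 0 for the non-binding constraints.
The binding rows give the dual system: 6·y_collating + 1·y_press time = 39 and 6·y_collating + 2·y_press time = 42.
This yields shadow prices y_collating = 6, y_press time = 3.
Shadow price of press time = 3.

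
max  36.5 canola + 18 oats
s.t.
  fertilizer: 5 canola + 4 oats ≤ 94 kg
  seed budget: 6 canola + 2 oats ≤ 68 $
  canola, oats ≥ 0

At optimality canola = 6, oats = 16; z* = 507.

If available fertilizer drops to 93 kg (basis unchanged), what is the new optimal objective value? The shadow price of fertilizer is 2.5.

504.5

Δb = -1, so new z* = 507 + (2.5)·(-1) = 507 − 2.5 = 504.5.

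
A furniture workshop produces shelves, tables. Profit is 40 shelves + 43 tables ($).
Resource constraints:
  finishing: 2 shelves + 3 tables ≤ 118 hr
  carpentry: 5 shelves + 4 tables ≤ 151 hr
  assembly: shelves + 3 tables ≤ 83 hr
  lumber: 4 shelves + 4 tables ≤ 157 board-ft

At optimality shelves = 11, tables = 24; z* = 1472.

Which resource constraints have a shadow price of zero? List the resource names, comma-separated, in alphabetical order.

finishing, lumber

finishing: 94/118 (slack 24)
carpentry: 151/151 (binding)
assembly: 83/83 (binding)
lumber: 140/157 (slack 17)
By complementary slackness, a constraint with positive slack has shadow price 0 → finishing, lumber.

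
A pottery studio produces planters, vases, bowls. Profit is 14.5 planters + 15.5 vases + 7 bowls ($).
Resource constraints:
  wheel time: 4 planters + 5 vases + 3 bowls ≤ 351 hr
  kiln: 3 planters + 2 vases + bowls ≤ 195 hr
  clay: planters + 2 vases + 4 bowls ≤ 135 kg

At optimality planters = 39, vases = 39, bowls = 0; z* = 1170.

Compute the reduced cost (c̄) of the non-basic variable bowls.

Binding: wheel time and kiln. Non-binding: clay (18 unused).
By complementary slackness, y = 0 for the non-binding constraint.
The binding rows give the dual system: 4·y_wheel time + 3·y_kiln = 14.5 and 5·y_wheel time + 2·y_kiln = 15.5.
→ y_wheel time = 2.5 and y_kiln = 1.5.
Reduced cost of bowls: c₃ − yᵀa₃ = 7 − (2.5·3 + 1.5·1) = 7 − 9 = -2.

-2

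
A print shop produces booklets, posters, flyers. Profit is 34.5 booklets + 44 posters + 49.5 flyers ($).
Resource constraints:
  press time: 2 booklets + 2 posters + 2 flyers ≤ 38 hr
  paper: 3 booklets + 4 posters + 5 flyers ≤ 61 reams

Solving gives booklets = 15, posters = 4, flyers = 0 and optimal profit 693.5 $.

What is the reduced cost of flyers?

At the optimum: press time uses 38 of 38 (binding); paper uses 61 of 61 (binding).
Dual feasibility on the basic columns requires 2·y_press time + 3·y_paper = 34.5, 2·y_press time + 4·y_paper = 44.
This yields shadow prices y_press time = 3, y_paper = 9.5.
Reduced cost of flyers: c₃ − yᵀa₃ = 49.5 − (3·2 + 9.5·5) = 49.5 − 53.5 = -4.

-4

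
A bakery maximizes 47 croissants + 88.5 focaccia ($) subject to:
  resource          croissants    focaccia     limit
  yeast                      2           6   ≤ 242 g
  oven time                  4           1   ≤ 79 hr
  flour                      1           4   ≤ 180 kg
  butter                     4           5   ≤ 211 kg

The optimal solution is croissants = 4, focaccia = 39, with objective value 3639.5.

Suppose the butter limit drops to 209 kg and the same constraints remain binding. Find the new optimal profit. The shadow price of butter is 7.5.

3624.5

Δb = -2, so new z* = 3639.5 + (7.5)·(-2) = 3639.5 − 15 = 3624.5.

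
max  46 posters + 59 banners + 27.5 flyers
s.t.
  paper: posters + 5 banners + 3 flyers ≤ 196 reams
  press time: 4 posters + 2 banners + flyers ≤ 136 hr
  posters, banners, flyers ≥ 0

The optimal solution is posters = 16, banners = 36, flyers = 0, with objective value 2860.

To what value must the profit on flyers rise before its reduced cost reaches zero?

33.5

At the optimum: paper uses 196 of 196 (binding); press time uses 136 of 136 (binding).
The binding rows give the dual system: 1·y_paper + 4·y_press time = 46 and 5·y_paper + 2·y_press time = 59.
Solving: y_paper = 8, y_press time = 9.5.
flyers enters the basis when its profit ≥ yᵀa₃ = 8·3 + 9.5·1 = 33.5.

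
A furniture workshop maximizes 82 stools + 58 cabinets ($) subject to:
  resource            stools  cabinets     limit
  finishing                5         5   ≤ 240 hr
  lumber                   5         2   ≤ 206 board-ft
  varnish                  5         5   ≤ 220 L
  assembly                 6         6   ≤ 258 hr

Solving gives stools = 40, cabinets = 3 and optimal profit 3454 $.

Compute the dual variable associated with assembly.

7

Check each constraint at x*: finishing 215/240 (slack 25); lumber 206/206 (tight); varnish 215/220 (slack 5); assembly 258/258 (tight).
By complementary slackness, y = 0 for the non-binding constraints.
The binding rows give the dual system: 5·y_lumber + 6·y_assembly = 82 and 2·y_lumber + 6·y_assembly = 58.
→ y_lumber = 8 and y_assembly = 7.
Shadow price of assembly = 7.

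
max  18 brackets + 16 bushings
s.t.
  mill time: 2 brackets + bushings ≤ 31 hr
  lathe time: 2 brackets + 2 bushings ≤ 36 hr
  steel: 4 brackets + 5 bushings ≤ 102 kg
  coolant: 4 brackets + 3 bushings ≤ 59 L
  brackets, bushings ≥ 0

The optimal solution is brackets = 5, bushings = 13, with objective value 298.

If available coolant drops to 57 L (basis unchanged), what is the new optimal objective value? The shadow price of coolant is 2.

Δb = -2, so new z* = 298 + (2)·(-2) = 298 − 4 = 294.

294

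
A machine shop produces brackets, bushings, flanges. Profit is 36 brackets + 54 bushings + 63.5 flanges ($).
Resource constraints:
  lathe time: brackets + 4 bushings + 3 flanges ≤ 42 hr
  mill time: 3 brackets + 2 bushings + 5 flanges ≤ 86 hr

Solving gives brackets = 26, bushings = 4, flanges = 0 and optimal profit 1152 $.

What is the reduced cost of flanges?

At the optimum: lathe time uses 42 of 42 (binding); mill time uses 86 of 86 (binding).
Dual feasibility on the basic columns requires 1·y_lathe time + 3·y_mill time = 36, 4·y_lathe time + 2·y_mill time = 54.
Solving: y_lathe time = 9, y_mill time = 9.
Reduced cost of flanges: c₃ − yᵀa₃ = 63.5 − (9·3 + 9·5) = 63.5 − 72 = -8.5.

-8.5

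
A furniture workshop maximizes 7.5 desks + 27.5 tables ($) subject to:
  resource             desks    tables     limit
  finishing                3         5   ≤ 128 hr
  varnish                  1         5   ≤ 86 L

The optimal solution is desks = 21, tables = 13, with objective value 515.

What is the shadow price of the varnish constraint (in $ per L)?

4.5

Both finishing and varnish are binding at x*.
Dual feasibility on the basic columns requires 3·y_finishing + 1·y_varnish = 7.5, 5·y_finishing + 5·y_varnish = 27.5.
→ y_finishing = 1 and y_varnish = 4.5.
Shadow price of varnish = 4.5.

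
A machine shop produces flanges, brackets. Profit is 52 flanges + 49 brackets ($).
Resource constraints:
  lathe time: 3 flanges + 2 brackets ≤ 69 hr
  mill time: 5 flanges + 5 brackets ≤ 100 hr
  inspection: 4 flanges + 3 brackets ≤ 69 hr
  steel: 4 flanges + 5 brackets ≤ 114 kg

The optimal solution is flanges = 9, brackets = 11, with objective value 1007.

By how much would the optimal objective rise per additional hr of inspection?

3

At the optimum: lathe time uses 49 of 69 (slack = 20); mill time uses 100 of 100 (binding); inspection uses 69 of 69 (binding); steel uses 91 of 114 (slack = 23).
By complementary slackness, y = 0 for the non-binding constraints.
Dual feasibility on the basic columns requires 5·y_mill time + 4·y_inspection = 52, 5·y_mill time + 3·y_inspection = 49.
Solving: y_mill time = 8, y_inspection = 3.
Shadow price of inspection = 3.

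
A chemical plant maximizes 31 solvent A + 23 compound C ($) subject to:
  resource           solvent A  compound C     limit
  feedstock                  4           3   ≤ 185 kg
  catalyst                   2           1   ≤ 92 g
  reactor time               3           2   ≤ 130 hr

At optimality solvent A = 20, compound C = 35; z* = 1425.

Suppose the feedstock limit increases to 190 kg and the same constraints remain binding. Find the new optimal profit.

Check each constraint at x*: feedstock 185/185 (tight); catalyst 75/92 (slack 17); reactor time 130/130 (tight).
By complementary slackness, y = 0 for the non-binding constraint.
Dual feasibility on the basic columns requires 4·y_feedstock + 3·y_reactor time = 31, 3·y_feedstock + 2·y_reactor time = 23.
Solving: y_feedstock = 7, y_reactor time = 1.
Δz = y_feedstock·Δb = 7 × (5) = 35, so new z* = 1425 + 35 = 1460.

1460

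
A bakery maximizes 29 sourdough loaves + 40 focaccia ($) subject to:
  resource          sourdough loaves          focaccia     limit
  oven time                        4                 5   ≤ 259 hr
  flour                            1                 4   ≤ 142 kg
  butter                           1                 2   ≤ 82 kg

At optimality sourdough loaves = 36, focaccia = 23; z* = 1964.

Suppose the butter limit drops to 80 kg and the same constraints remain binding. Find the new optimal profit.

At the optimum: oven time uses 259 of 259 (binding); flour uses 128 of 142 (slack = 14); butter uses 82 of 82 (binding).
Slack constraints have shadow price 0 (complementary slackness).
From A_Bᵀ y = c: 4·y_oven time + 1·y_butter = 29; 5·y_oven time + 2·y_butter = 40.
Solving: y_oven time = 6, y_butter = 5.
Δz = y_butter·Δb = 5 × (-2) = -10, so new z* = 1964 − 10 = 1954.

1954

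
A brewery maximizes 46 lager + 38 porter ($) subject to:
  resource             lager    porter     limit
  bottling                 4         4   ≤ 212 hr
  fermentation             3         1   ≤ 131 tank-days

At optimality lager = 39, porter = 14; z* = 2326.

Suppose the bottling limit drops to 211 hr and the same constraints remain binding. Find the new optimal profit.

Both bottling and fermentation are binding at x*.
From A_Bᵀ y = c: 4·y_bottling + 3·y_fermentation = 46; 4·y_bottling + 1·y_fermentation = 38.
This yields shadow prices y_bottling = 8.5, y_fermentation = 4.
Δz = y_bottling·Δb = 8.5 × (-1) = -8.5, so new z* = 2326 − 8.5 = 2317.5.

2317.5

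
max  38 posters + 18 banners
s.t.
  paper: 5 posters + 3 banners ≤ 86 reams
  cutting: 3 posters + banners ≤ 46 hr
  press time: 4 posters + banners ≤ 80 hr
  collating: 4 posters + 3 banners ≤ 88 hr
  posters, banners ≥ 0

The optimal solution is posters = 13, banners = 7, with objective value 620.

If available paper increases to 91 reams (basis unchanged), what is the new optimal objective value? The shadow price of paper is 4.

640

Δb = 5, so new z* = 620 + (4)·(5) = 620 + 20 = 640.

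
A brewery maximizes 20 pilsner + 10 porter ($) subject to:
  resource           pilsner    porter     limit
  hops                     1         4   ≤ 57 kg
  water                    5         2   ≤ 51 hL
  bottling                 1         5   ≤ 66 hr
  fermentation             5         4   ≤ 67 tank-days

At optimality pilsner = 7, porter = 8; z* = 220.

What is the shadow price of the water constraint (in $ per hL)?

At the optimum: hops uses 39 of 57 (slack = 18); water uses 51 of 51 (binding); bottling uses 47 of 66 (slack = 19); fermentation uses 67 of 67 (binding).
Since hops, bottling are not tight, their duals are 0.
The binding rows give the dual system: 5·y_water + 5·y_fermentation = 20 and 2·y_water + 4·y_fermentation = 10.
Solving: y_water = 3, y_fermentation = 1.
Shadow price of water = 3.

3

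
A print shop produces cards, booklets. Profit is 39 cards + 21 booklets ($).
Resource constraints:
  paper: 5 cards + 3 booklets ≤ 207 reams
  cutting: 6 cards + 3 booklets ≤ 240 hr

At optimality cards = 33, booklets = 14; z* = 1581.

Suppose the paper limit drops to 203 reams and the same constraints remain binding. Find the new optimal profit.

1569

Both paper and cutting are binding at x*.
The binding rows give the dual system: 5·y_paper + 6·y_cutting = 39 and 3·y_paper + 3·y_cutting = 21.
→ y_paper = 3 and y_cutting = 4.
Δz = y_paper·Δb = 3 × (-4) = -12, so new z* = 1581 − 12 = 1569.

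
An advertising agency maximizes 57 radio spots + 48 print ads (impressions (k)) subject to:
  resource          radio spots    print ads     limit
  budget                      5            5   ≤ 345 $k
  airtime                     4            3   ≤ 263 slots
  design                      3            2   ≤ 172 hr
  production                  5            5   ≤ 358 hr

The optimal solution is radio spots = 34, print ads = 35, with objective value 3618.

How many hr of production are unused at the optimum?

13

production used = 5·34 + 5·35 = 345; slack = 358 − 345 = 13.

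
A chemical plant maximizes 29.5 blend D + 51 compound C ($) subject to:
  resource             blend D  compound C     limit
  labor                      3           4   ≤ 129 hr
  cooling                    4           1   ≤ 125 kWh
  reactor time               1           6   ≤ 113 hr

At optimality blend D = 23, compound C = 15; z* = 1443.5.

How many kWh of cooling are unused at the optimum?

18

cooling used = 4·23 + 1·15 = 107; slack = 125 − 107 = 18.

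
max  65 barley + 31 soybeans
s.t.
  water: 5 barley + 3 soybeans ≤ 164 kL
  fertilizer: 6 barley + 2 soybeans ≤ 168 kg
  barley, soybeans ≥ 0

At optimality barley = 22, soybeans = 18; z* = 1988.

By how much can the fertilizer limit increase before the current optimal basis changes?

28.8

Binding constraints: water, fertilizer. The basis is B = [[5,3],[6,2]] with det -8.
Per unit increase in fertilizer, x* moves by d = (0.375, -0.625).
The basis stays optimal until soybeans reaches 0; allowable increase = 28.8 kg.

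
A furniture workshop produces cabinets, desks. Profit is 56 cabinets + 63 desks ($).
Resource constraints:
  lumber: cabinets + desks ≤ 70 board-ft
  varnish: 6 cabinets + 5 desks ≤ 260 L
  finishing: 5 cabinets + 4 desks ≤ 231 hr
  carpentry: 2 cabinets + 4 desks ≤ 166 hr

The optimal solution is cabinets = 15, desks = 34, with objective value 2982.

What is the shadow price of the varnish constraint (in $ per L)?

At the optimum: lumber uses 49 of 70 (slack = 21); varnish uses 260 of 260 (binding); finishing uses 211 of 231 (slack = 20); carpentry uses 166 of 166 (binding).
Since lumber, finishing are not tight, their duals are 0.
Dual feasibility on the basic columns requires 6·y_varnish + 2·y_carpentry = 56, 5·y_varnish + 4·y_carpentry = 63.
Solving: y_varnish = 7, y_carpentry = 7.
Shadow price of varnish = 7.

7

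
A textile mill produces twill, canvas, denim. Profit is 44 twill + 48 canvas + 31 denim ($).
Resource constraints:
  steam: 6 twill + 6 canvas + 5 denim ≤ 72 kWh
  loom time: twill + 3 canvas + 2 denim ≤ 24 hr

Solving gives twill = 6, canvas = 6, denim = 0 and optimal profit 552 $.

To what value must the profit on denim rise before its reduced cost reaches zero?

39

At the optimum: steam uses 72 of 72 (binding); loom time uses 24 of 24 (binding).
From A_Bᵀ y = c: 6·y_steam + 1·y_loom time = 44; 6·y_steam + 3·y_loom time = 48.
Solving: y_steam = 7, y_loom time = 2.
denim enters the basis when its profit ≥ yᵀa₃ = 7·5 + 2·2 = 39.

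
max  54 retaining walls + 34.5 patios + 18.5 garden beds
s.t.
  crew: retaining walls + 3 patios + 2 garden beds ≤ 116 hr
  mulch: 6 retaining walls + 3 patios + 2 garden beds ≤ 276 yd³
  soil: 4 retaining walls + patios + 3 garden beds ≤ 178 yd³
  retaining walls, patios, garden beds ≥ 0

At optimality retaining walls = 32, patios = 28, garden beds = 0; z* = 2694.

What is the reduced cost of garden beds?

-4.5

At the optimum: crew uses 116 of 116 (binding); mulch uses 276 of 276 (binding); soil uses 156 of 178 (slack = 22).
Since soil is not tight, its dual is 0.
The binding rows give the dual system: 1·y_crew + 6·y_mulch = 54 and 3·y_crew + 3·y_mulch = 34.5.
→ y_crew = 3 and y_mulch = 8.5.
Reduced cost of garden beds: c₃ − yᵀa₃ = 18.5 − (3·2 + 8.5·2) = 18.5 − 23 = -4.5.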